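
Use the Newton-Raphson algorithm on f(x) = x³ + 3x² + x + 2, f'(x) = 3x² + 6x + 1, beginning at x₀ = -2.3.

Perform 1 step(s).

f(x) = x³ + 3x² + x + 2
f'(x) = 3x² + 6x + 1
x₀ = -2.3

Newton-Raphson formula: x_{n+1} = x_n - f(x_n)/f'(x_n)

Iteration 1:
  f(-2.300000) = 3.403000
  f'(-2.300000) = 3.070000
  x_1 = -2.300000 - 3.403000/3.070000 = -3.408469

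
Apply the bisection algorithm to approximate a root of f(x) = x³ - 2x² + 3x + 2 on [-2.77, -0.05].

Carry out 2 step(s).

f(x) = x³ - 2x² + 3x + 2
Initial interval: [-2.77, -0.05]

Iteration 1:
  c_1 = (-2.770000 + (-0.050000))/2 = -1.410000
  f(c_1) = f(-1.410000) = -9.009421
  f(a) × f(c) ≥ 0, new interval: [-1.410000, -0.050000]
Iteration 2:
  c_2 = (-1.410000 + (-0.050000))/2 = -0.730000
  f(c_2) = f(-0.730000) = -1.644817
  f(a) × f(c) ≥ 0, new interval: [-0.730000, -0.050000]

After 2 iteration(s), the approximation is c_2 = -0.730000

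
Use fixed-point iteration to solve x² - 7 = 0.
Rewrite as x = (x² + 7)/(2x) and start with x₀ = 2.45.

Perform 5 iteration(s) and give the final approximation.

Equation: x² - 7 = 0
Fixed-point form: x = (x² + 7)/(2x)
x₀ = 2.45

x_1 = g(2.450000) = 2.653571
x_2 = g(2.653571) = 2.645763
x_3 = g(2.645763) = 2.645751
x_4 = g(2.645751) = 2.645751
x_5 = g(2.645751) = 2.645751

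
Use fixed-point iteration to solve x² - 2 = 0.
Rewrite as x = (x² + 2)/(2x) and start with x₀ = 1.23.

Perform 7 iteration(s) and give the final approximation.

Equation: x² - 2 = 0
Fixed-point form: x = (x² + 2)/(2x)
x₀ = 1.23

x_1 = g(1.230000) = 1.428008
x_2 = g(1.428008) = 1.414280
x_3 = g(1.414280) = 1.414214
x_4 = g(1.414214) = 1.414214
x_5 = g(1.414214) = 1.414214
x_6 = g(1.414214) = 1.414214
x_7 = g(1.414214) = 1.414214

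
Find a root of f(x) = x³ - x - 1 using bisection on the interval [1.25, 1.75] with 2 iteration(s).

f(x) = x³ - x - 1
Initial interval: [1.25, 1.75]

Iteration 1:
  c_1 = (1.250000 + 1.750000)/2 = 1.500000
  f(c_1) = f(1.500000) = 0.875000
  f(a) × f(c) < 0, new interval: [1.250000, 1.500000]
Iteration 2:
  c_2 = (1.250000 + 1.500000)/2 = 1.375000
  f(c_2) = f(1.375000) = 0.224609
  f(a) × f(c) < 0, new interval: [1.250000, 1.375000]

After 2 iteration(s), the approximation is c_2 = 1.375000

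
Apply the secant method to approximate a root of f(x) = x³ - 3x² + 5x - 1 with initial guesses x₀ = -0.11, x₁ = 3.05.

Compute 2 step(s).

f(x) = x³ - 3x² + 5x - 1
x₀ = -0.11, x₁ = 3.05

Secant formula: x_{n+1} = x_n - f(x_n)(x_n - x_{n-1})/(f(x_n) - f(x_{n-1}))

Iteration 1:
  f(-0.110000) = -1.587631
  f(3.050000) = 14.715125
  x_2 = 3.050000 - 14.715125×(3.050000 - (-0.110000))/(14.715125 - (-1.587631))
       = 0.197734
Iteration 2:
  f(3.050000) = 14.715125
  f(0.197734) = -0.120895
  x_3 = 0.197734 - (-0.120895)×(0.197734 - 3.050000)/(-0.120895 - 14.715125)
       = 0.220976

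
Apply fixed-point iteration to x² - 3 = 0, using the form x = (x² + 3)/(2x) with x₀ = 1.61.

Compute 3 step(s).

Equation: x² - 3 = 0
Fixed-point form: x = (x² + 3)/(2x)
x₀ = 1.61

x_1 = g(1.610000) = 1.736677
x_2 = g(1.736677) = 1.732057
x_3 = g(1.732057) = 1.732051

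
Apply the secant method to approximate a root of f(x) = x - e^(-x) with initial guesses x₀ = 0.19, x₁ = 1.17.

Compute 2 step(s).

f(x) = x - e^(-x)
x₀ = 0.19, x₁ = 1.17

Secant formula: x_{n+1} = x_n - f(x_n)(x_n - x_{n-1})/(f(x_n) - f(x_{n-1}))

Iteration 1:
  f(0.190000) = -0.636959
  f(1.170000) = 0.859633
  x_2 = 1.170000 - 0.859633×(1.170000 - 0.190000)/(0.859633 - (-0.636959))
       = 0.607094
Iteration 2:
  f(1.170000) = 0.859633
  f(0.607094) = 0.062162
  x_3 = 0.607094 - 0.062162×(0.607094 - 1.170000)/(0.062162 - 0.859633)
       = 0.563216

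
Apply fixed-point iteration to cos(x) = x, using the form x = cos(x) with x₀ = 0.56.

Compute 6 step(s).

Equation: cos(x) = x
Fixed-point form: x = cos(x)
x₀ = 0.56

x_1 = g(0.560000) = 0.847255
x_2 = g(0.847255) = 0.662043
x_3 = g(0.662043) = 0.788738
x_4 = g(0.788738) = 0.704741
x_5 = g(0.704741) = 0.761779
x_6 = g(0.761779) = 0.723609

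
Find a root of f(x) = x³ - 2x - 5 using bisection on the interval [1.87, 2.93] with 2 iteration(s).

f(x) = x³ - 2x - 5
Initial interval: [1.87, 2.93]

Iteration 1:
  c_1 = (1.870000 + 2.930000)/2 = 2.400000
  f(c_1) = f(2.400000) = 4.024000
  f(a) × f(c) < 0, new interval: [1.870000, 2.400000]
Iteration 2:
  c_2 = (1.870000 + 2.400000)/2 = 2.135000
  f(c_2) = f(2.135000) = 0.461810
  f(a) × f(c) < 0, new interval: [1.870000, 2.135000]

After 2 iteration(s), the approximation is c_2 = 2.135000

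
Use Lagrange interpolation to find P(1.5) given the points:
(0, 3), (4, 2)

Lagrange interpolation formula:
P(x) = Σ yᵢ × Lᵢ(x)
where Lᵢ(x) = Π_{j≠i} (x - xⱼ)/(xᵢ - xⱼ)

L_0(1.5) = (1.5 - 4)/(0 - 4) = 0.625000
L_1(1.5) = (1.5 - 0)/(4 - 0) = 0.375000

P(1.5) = 3×L_0(1.5) + 2×L_1(1.5)
P(1.5) = 2.625000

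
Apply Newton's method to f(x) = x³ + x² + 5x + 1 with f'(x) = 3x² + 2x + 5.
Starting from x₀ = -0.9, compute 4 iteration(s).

f(x) = x³ + x² + 5x + 1
f'(x) = 3x² + 2x + 5
x₀ = -0.9

Newton-Raphson formula: x_{n+1} = x_n - f(x_n)/f'(x_n)

Iteration 1:
  f(-0.900000) = -3.419000
  f'(-0.900000) = 5.630000
  x_1 = -0.900000 - (-3.419000)/5.630000 = -0.292718
Iteration 2:
  f(-0.292718) = -0.402985
  f'(-0.292718) = 4.671616
  x_2 = -0.292718 - (-0.402985)/4.671616 = -0.206455
Iteration 3:
  f(-0.206455) = 0.001549
  f'(-0.206455) = 4.714961
  x_3 = -0.206455 - 0.001549/4.714961 = -0.206783
Iteration 4:
  f(-0.206783) = 0.000000
  f'(-0.206783) = 4.714711
  x_4 = -0.206783 - 0.000000/4.714711 = -0.206783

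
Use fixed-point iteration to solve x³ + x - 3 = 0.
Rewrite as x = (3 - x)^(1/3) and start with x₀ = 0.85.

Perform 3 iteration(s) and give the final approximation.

Equation: x³ + x - 3 = 0
Fixed-point form: x = (3 - x)^(1/3)
x₀ = 0.85

x_1 = g(0.850000) = 1.290663
x_2 = g(1.290663) = 1.195664
x_3 = g(1.195664) = 1.217416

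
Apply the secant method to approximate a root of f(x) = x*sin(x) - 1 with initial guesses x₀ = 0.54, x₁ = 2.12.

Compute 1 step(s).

f(x) = x*sin(x) - 1
x₀ = 0.54, x₁ = 2.12

Secant formula: x_{n+1} = x_n - f(x_n)(x_n - x_{n-1})/(f(x_n) - f(x_{n-1}))

Iteration 1:
  f(0.540000) = -0.722367
  f(2.120000) = 0.808234
  x_2 = 2.120000 - 0.808234×(2.120000 - 0.540000)/(0.808234 - (-0.722367))
       = 1.285681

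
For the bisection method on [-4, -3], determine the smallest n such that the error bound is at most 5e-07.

We need (b-a)/2^n ≤ 5e-07
(-3 - (-4))/2^n ≤ 5e-07
1/2^n ≤ 5e-07
2^n ≥ 2000000
n ≥ log₂(2000000) = 20.93
n ≥ 21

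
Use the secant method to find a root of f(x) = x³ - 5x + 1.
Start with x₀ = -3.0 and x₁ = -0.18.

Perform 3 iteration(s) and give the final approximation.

f(x) = x³ - 5x + 1
x₀ = -3.0, x₁ = -0.18

Secant formula: x_{n+1} = x_n - f(x_n)(x_n - x_{n-1})/(f(x_n) - f(x_{n-1}))

Iteration 1:
  f(-3.000000) = -11.000000
  f(-0.180000) = 1.894168
  x_2 = -0.180000 - 1.894168×(-0.180000 - (-3.000000))/(1.894168 - (-11.000000))
       = -0.594261
Iteration 2:
  f(-0.180000) = 1.894168
  f(-0.594261) = 3.761445
  x_3 = -0.594261 - 3.761445×(-0.594261 - (-0.180000))/(3.761445 - 1.894168)
       = 0.240227
Iteration 3:
  f(-0.594261) = 3.761445
  f(0.240227) = -0.187272
  x_4 = 0.240227 - (-0.187272)×(0.240227 - (-0.594261))/(-0.187272 - 3.761445)
       = 0.200651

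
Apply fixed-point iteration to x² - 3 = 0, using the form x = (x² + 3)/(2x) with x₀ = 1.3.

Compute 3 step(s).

Equation: x² - 3 = 0
Fixed-point form: x = (x² + 3)/(2x)
x₀ = 1.3

x_1 = g(1.300000) = 1.803846
x_2 = g(1.803846) = 1.733480
x_3 = g(1.733480) = 1.732051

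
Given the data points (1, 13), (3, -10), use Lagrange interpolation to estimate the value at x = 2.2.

Lagrange interpolation formula:
P(x) = Σ yᵢ × Lᵢ(x)
where Lᵢ(x) = Π_{j≠i} (x - xⱼ)/(xᵢ - xⱼ)

L_0(2.2) = (2.2 - 3)/(1 - 3) = 0.400000
L_1(2.2) = (2.2 - 1)/(3 - 1) = 0.600000

P(2.2) = 13×L_0(2.2) + (-10)×L_1(2.2)
P(2.2) = -0.800000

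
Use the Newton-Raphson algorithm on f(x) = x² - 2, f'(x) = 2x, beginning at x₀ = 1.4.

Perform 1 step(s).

f(x) = x² - 2
f'(x) = 2x
x₀ = 1.4

Newton-Raphson formula: x_{n+1} = x_n - f(x_n)/f'(x_n)

Iteration 1:
  f(1.400000) = -0.040000
  f'(1.400000) = 2.800000
  x_1 = 1.400000 - (-0.040000)/2.800000 = 1.414286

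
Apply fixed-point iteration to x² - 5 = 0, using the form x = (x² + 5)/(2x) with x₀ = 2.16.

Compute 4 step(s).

Equation: x² - 5 = 0
Fixed-point form: x = (x² + 5)/(2x)
x₀ = 2.16

x_1 = g(2.160000) = 2.237407
x_2 = g(2.237407) = 2.236068
x_3 = g(2.236068) = 2.236068
x_4 = g(2.236068) = 2.236068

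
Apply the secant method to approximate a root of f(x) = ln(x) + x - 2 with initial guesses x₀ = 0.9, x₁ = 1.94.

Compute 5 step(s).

f(x) = ln(x) + x - 2
x₀ = 0.9, x₁ = 1.94

Secant formula: x_{n+1} = x_n - f(x_n)(x_n - x_{n-1})/(f(x_n) - f(x_{n-1}))

Iteration 1:
  f(0.900000) = -1.205361
  f(1.940000) = 0.602688
  x_2 = 1.940000 - 0.602688×(1.940000 - 0.900000)/(0.602688 - (-1.205361))
       = 1.593330
Iteration 2:
  f(1.940000) = 0.602688
  f(1.593330) = 0.059157
  x_3 = 1.593330 - 0.059157×(1.593330 - 1.940000)/(0.059157 - 0.602688)
       = 1.555600
Iteration 3:
  f(1.593330) = 0.059157
  f(1.555600) = -0.002539
  x_4 = 1.555600 - (-0.002539)×(1.555600 - 1.593330)/(-0.002539 - 0.059157)
       = 1.557153
Iteration 4:
  f(1.555600) = -0.002539
  f(1.557153) = 0.000011
  x_5 = 1.557153 - 0.000011×(1.557153 - 1.555600)/(0.000011 - (-0.002539))
       = 1.557146
Iteration 5:
  f(1.557153) = 0.000011
  f(1.557146) = 0.000000
  x_6 = 1.557146 - 0.000000×(1.557146 - 1.557153)/(0.000000 - 0.000011)
       = 1.557146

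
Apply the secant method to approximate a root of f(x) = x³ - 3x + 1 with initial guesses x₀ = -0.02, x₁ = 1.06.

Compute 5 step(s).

f(x) = x³ - 3x + 1
x₀ = -0.02, x₁ = 1.06

Secant formula: x_{n+1} = x_n - f(x_n)(x_n - x_{n-1})/(f(x_n) - f(x_{n-1}))

Iteration 1:
  f(-0.020000) = 1.059992
  f(1.060000) = -0.988984
  x_2 = 1.060000 - (-0.988984)×(1.060000 - (-0.020000))/(-0.988984 - 1.059992)
       = 0.538714
Iteration 2:
  f(1.060000) = -0.988984
  f(0.538714) = -0.459800
  x_3 = 0.538714 - (-0.459800)×(0.538714 - 1.060000)/(-0.459800 - (-0.988984))
       = 0.085776
Iteration 3:
  f(0.538714) = -0.459800
  f(0.085776) = 0.743303
  x_4 = 0.085776 - 0.743303×(0.085776 - 0.538714)/(0.743303 - (-0.459800))
       = 0.365611
Iteration 4:
  f(0.085776) = 0.743303
  f(0.365611) = -0.047961
  x_5 = 0.365611 - (-0.047961)×(0.365611 - 0.085776)/(-0.047961 - 0.743303)
       = 0.348649
Iteration 5:
  f(0.365611) = -0.047961
  f(0.348649) = -0.003567
  x_6 = 0.348649 - (-0.003567)×(0.348649 - 0.365611)/(-0.003567 - (-0.047961))
       = 0.347286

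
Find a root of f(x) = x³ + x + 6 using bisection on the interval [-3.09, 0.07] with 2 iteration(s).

f(x) = x³ + x + 6
Initial interval: [-3.09, 0.07]

Iteration 1:
  c_1 = (-3.090000 + 0.070000)/2 = -1.510000
  f(c_1) = f(-1.510000) = 1.047049
  f(a) × f(c) < 0, new interval: [-3.090000, -1.510000]
Iteration 2:
  c_2 = (-3.090000 + (-1.510000))/2 = -2.300000
  f(c_2) = f(-2.300000) = -8.467000
  f(a) × f(c) ≥ 0, new interval: [-2.300000, -1.510000]

After 2 iteration(s), the approximation is c_2 = -2.300000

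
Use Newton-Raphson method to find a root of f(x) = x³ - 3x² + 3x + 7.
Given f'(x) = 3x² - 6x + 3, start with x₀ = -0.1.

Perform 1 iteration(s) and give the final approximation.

f(x) = x³ - 3x² + 3x + 7
f'(x) = 3x² - 6x + 3
x₀ = -0.1

Newton-Raphson formula: x_{n+1} = x_n - f(x_n)/f'(x_n)

Iteration 1:
  f(-0.100000) = 6.669000
  f'(-0.100000) = 3.630000
  x_1 = -0.100000 - 6.669000/3.630000 = -1.937190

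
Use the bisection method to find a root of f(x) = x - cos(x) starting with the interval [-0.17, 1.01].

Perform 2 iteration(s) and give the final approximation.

f(x) = x - cos(x)
Initial interval: [-0.17, 1.01]

Iteration 1:
  c_1 = (-0.170000 + 1.010000)/2 = 0.420000
  f(c_1) = f(0.420000) = -0.493089
  f(a) × f(c) ≥ 0, new interval: [0.420000, 1.010000]
Iteration 2:
  c_2 = (0.420000 + 1.010000)/2 = 0.715000
  f(c_2) = f(0.715000) = -0.040093
  f(a) × f(c) ≥ 0, new interval: [0.715000, 1.010000]

After 2 iteration(s), the approximation is c_2 = 0.715000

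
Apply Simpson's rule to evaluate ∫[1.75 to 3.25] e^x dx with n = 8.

f(x) = e^x
a = 1.75, b = 3.25, n = 8
h = (b - a)/n = 0.187500

Simpson's rule: (h/3)[f(x₀) + 4f(x₁) + 2f(x₂) + ... + f(xₙ)]

x_0 = 1.7500, f(x_0) = 5.754603, coefficient = 1
x_1 = 1.9375, f(x_1) = 6.941376, coefficient = 4
x_2 = 2.1250, f(x_2) = 8.372897, coefficient = 2
x_3 = 2.3125, f(x_3) = 10.099642, coefficient = 4
x_4 = 2.5000, f(x_4) = 12.182494, coefficient = 2
x_5 = 2.6875, f(x_5) = 14.694893, coefficient = 4
x_6 = 2.8750, f(x_6) = 17.725424, coefficient = 2
x_7 = 3.0625, f(x_7) = 21.380943, coefficient = 4
x_8 = 3.2500, f(x_8) = 25.790340, coefficient = 1

I ≈ (0.187500/3) × 320.573988 = 20.035874
Exact value: 20.035737
Error: 0.000137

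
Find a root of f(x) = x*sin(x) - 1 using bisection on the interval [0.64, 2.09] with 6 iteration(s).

f(x) = x*sin(x) - 1
Initial interval: [0.64, 2.09]

Iteration 1:
  c_1 = (0.640000 + 2.090000)/2 = 1.365000
  f(c_1) = f(1.365000) = 0.336197
  f(a) × f(c) < 0, new interval: [0.640000, 1.365000]
Iteration 2:
  c_2 = (0.640000 + 1.365000)/2 = 1.002500
  f(c_2) = f(1.002500) = -0.155074
  f(a) × f(c) ≥ 0, new interval: [1.002500, 1.365000]
Iteration 3:
  c_3 = (1.002500 + 1.365000)/2 = 1.183750
  f(c_3) = f(1.183750) = 0.096186
  f(a) × f(c) < 0, new interval: [1.002500, 1.183750]
Iteration 4:
  c_4 = (1.002500 + 1.183750)/2 = 1.093125
  f(c_4) = f(1.093125) = -0.029231
  f(a) × f(c) ≥ 0, new interval: [1.093125, 1.183750]
Iteration 5:
  c_5 = (1.093125 + 1.183750)/2 = 1.138437
  f(c_5) = f(1.138437) = 0.033678
  f(a) × f(c) < 0, new interval: [1.093125, 1.138437]
Iteration 6:
  c_6 = (1.093125 + 1.138437)/2 = 1.115781
  f(c_6) = f(1.115781) = 0.002255
  f(a) × f(c) < 0, new interval: [1.093125, 1.115781]

After 6 iteration(s), the approximation is c_6 = 1.115781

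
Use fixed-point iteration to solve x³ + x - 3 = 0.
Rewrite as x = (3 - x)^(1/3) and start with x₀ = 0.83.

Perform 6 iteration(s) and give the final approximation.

Equation: x³ + x - 3 = 0
Fixed-point form: x = (3 - x)^(1/3)
x₀ = 0.83

x_1 = g(0.830000) = 1.294653
x_2 = g(1.294653) = 1.194733
x_3 = g(1.194733) = 1.217626
x_4 = g(1.217626) = 1.212457
x_5 = g(1.212457) = 1.213628
x_6 = g(1.213628) = 1.213363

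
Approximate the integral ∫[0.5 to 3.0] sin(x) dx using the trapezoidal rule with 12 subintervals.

f(x) = sin(x)
a = 0.5, b = 3.0, n = 12
h = (b - a)/n = 0.208333

Trapezoidal rule: (h/2)[f(x₀) + 2f(x₁) + 2f(x₂) + ... + f(xₙ)]

x_0 = 0.5000, f(x_0) = 0.479426, coefficient = 1
x_1 = 0.7083, f(x_1) = 0.650569, coefficient = 2
x_2 = 0.9167, f(x_2) = 0.793578, coefficient = 2
x_3 = 1.1250, f(x_3) = 0.902268, coefficient = 2
x_4 = 1.3333, f(x_4) = 0.971938, coefficient = 2
x_5 = 1.5417, f(x_5) = 0.999576, coefficient = 2
x_6 = 1.7500, f(x_6) = 0.983986, coefficient = 2
x_7 = 1.9583, f(x_7) = 0.925843, coefficient = 2
x_8 = 2.1667, f(x_8) = 0.827660, coefficient = 2
x_9 = 2.3750, f(x_9) = 0.693685, coefficient = 2
x_10 = 2.5833, f(x_10) = 0.529711, coefficient = 2
x_11 = 2.7917, f(x_11) = 0.342828, coefficient = 2
x_12 = 3.0000, f(x_12) = 0.141120, coefficient = 1

I ≈ (0.208333/2) × 17.863827 = 1.860815
Exact value: 1.867575
Error: 0.006760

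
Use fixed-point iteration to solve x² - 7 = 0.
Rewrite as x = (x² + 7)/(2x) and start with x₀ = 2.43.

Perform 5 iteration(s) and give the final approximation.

Equation: x² - 7 = 0
Fixed-point form: x = (x² + 7)/(2x)
x₀ = 2.43

x_1 = g(2.430000) = 2.655329
x_2 = g(2.655329) = 2.645769
x_3 = g(2.645769) = 2.645751
x_4 = g(2.645751) = 2.645751
x_5 = g(2.645751) = 2.645751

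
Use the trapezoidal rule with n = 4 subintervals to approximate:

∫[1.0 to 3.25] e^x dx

f(x) = e^x
a = 1.0, b = 3.25, n = 4
h = (b - a)/n = 0.562500

Trapezoidal rule: (h/2)[f(x₀) + 2f(x₁) + 2f(x₂) + ... + f(xₙ)]

x_0 = 1.0000, f(x_0) = 2.718282, coefficient = 1
x_1 = 1.5625, f(x_1) = 4.770733, coefficient = 2
x_2 = 2.1250, f(x_2) = 8.372897, coefficient = 2
x_3 = 2.6875, f(x_3) = 14.694893, coefficient = 2
x_4 = 3.2500, f(x_4) = 25.790340, coefficient = 1

I ≈ (0.562500/2) × 84.185669 = 23.677219
Exact value: 23.072058
Error: 0.605161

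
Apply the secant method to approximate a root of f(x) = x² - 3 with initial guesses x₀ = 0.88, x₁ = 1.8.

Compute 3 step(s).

f(x) = x² - 3
x₀ = 0.88, x₁ = 1.8

Secant formula: x_{n+1} = x_n - f(x_n)(x_n - x_{n-1})/(f(x_n) - f(x_{n-1}))

Iteration 1:
  f(0.880000) = -2.225600
  f(1.800000) = 0.240000
  x_2 = 1.800000 - 0.240000×(1.800000 - 0.880000)/(0.240000 - (-2.225600))
       = 1.710448
Iteration 2:
  f(1.800000) = 0.240000
  f(1.710448) = -0.074368
  x_3 = 1.710448 - (-0.074368)×(1.710448 - 1.800000)/(-0.074368 - 0.240000)
       = 1.731633
Iteration 3:
  f(1.710448) = -0.074368
  f(1.731633) = -0.001448
  x_4 = 1.731633 - (-0.001448)×(1.731633 - 1.710448)/(-0.001448 - (-0.074368))
       = 1.732053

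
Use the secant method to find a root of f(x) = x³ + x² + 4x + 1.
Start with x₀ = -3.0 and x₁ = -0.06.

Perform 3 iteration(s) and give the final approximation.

f(x) = x³ + x² + 4x + 1
x₀ = -3.0, x₁ = -0.06

Secant formula: x_{n+1} = x_n - f(x_n)(x_n - x_{n-1})/(f(x_n) - f(x_{n-1}))

Iteration 1:
  f(-3.000000) = -29.000000
  f(-0.060000) = 0.763384
  x_2 = -0.060000 - 0.763384×(-0.060000 - (-3.000000))/(0.763384 - (-29.000000))
       = -0.135406
Iteration 2:
  f(-0.060000) = 0.763384
  f(-0.135406) = 0.474227
  x_3 = -0.135406 - 0.474227×(-0.135406 - (-0.060000))/(0.474227 - 0.763384)
       = -0.259075
Iteration 3:
  f(-0.135406) = 0.474227
  f(-0.259075) = 0.013430
  x_4 = -0.259075 - 0.013430×(-0.259075 - (-0.135406))/(0.013430 - 0.474227)
       = -0.262680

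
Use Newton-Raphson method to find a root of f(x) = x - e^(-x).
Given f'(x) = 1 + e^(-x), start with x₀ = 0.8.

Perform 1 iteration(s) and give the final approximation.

f(x) = x - e^(-x)
f'(x) = 1 + e^(-x)
x₀ = 0.8

Newton-Raphson formula: x_{n+1} = x_n - f(x_n)/f'(x_n)

Iteration 1:
  f(0.800000) = 0.350671
  f'(0.800000) = 1.449329
  x_1 = 0.800000 - 0.350671/1.449329 = 0.558046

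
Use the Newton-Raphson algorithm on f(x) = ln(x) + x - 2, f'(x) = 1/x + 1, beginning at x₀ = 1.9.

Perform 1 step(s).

f(x) = ln(x) + x - 2
f'(x) = 1/x + 1
x₀ = 1.9

Newton-Raphson formula: x_{n+1} = x_n - f(x_n)/f'(x_n)

Iteration 1:
  f(1.900000) = 0.541854
  f'(1.900000) = 1.526316
  x_1 = 1.900000 - 0.541854/1.526316 = 1.544992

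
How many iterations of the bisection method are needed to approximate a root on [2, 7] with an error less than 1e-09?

We need (b-a)/2^n ≤ 1e-09
(7 - 2)/2^n ≤ 1e-09
5/2^n ≤ 1e-09
2^n ≥ 5000000000
n ≥ log₂(5000000000) = 32.22
n ≥ 33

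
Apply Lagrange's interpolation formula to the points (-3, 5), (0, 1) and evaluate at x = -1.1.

Lagrange interpolation formula:
P(x) = Σ yᵢ × Lᵢ(x)
where Lᵢ(x) = Π_{j≠i} (x - xⱼ)/(xᵢ - xⱼ)

L_0(-1.1) = (-1.1 - 0)/(-3 - 0) = 0.366667
L_1(-1.1) = (-1.1 - (-3))/(0 - (-3)) = 0.633333

P(-1.1) = 5×L_0(-1.1) + 1×L_1(-1.1)
P(-1.1) = 2.466667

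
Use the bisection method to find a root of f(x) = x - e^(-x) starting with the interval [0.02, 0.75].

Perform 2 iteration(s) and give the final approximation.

f(x) = x - e^(-x)
Initial interval: [0.02, 0.75]

Iteration 1:
  c_1 = (0.020000 + 0.750000)/2 = 0.385000
  f(c_1) = f(0.385000) = -0.295451
  f(a) × f(c) ≥ 0, new interval: [0.385000, 0.750000]
Iteration 2:
  c_2 = (0.385000 + 0.750000)/2 = 0.567500
  f(c_2) = f(0.567500) = 0.000559
  f(a) × f(c) < 0, new interval: [0.385000, 0.567500]

After 2 iteration(s), the approximation is c_2 = 0.567500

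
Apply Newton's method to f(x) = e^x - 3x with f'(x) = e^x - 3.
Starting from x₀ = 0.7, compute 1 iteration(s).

f(x) = e^x - 3x
f'(x) = e^x - 3
x₀ = 0.7

Newton-Raphson formula: x_{n+1} = x_n - f(x_n)/f'(x_n)

Iteration 1:
  f(0.700000) = -0.086247
  f'(0.700000) = -0.986247
  x_1 = 0.700000 - (-0.086247)/(-0.986247) = 0.612550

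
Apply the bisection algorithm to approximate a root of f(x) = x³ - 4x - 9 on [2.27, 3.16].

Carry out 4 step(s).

f(x) = x³ - 4x - 9
Initial interval: [2.27, 3.16]

Iteration 1:
  c_1 = (2.270000 + 3.160000)/2 = 2.715000
  f(c_1) = f(2.715000) = 0.152876
  f(a) × f(c) < 0, new interval: [2.270000, 2.715000]
Iteration 2:
  c_2 = (2.270000 + 2.715000)/2 = 2.492500
  f(c_2) = f(2.492500) = -3.485204
  f(a) × f(c) ≥ 0, new interval: [2.492500, 2.715000]
Iteration 3:
  c_3 = (2.492500 + 2.715000)/2 = 2.603750
  f(c_3) = f(2.603750) = -1.762840
  f(a) × f(c) ≥ 0, new interval: [2.603750, 2.715000]
Iteration 4:
  c_4 = (2.603750 + 2.715000)/2 = 2.659375
  f(c_4) = f(2.659375) = -0.829668
  f(a) × f(c) ≥ 0, new interval: [2.659375, 2.715000]

After 4 iteration(s), the approximation is c_4 = 2.659375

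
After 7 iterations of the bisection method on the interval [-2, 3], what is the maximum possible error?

Bisection error bound: |error| ≤ (b-a)/2^n
|error| ≤ (3 - (-2))/2^7 = 5/2^7
|error| ≤ 0.0390625000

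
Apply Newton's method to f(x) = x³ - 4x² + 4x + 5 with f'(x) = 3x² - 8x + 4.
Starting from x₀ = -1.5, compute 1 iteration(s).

f(x) = x³ - 4x² + 4x + 5
f'(x) = 3x² - 8x + 4
x₀ = -1.5

Newton-Raphson formula: x_{n+1} = x_n - f(x_n)/f'(x_n)

Iteration 1:
  f(-1.500000) = -13.375000
  f'(-1.500000) = 22.750000
  x_1 = -1.500000 - (-13.375000)/22.750000 = -0.912088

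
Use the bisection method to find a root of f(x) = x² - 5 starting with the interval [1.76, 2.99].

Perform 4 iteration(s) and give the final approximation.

f(x) = x² - 5
Initial interval: [1.76, 2.99]

Iteration 1:
  c_1 = (1.760000 + 2.990000)/2 = 2.375000
  f(c_1) = f(2.375000) = 0.640625
  f(a) × f(c) < 0, new interval: [1.760000, 2.375000]
Iteration 2:
  c_2 = (1.760000 + 2.375000)/2 = 2.067500
  f(c_2) = f(2.067500) = -0.725444
  f(a) × f(c) ≥ 0, new interval: [2.067500, 2.375000]
Iteration 3:
  c_3 = (2.067500 + 2.375000)/2 = 2.221250
  f(c_3) = f(2.221250) = -0.066048
  f(a) × f(c) ≥ 0, new interval: [2.221250, 2.375000]
Iteration 4:
  c_4 = (2.221250 + 2.375000)/2 = 2.298125
  f(c_4) = f(2.298125) = 0.281379
  f(a) × f(c) < 0, new interval: [2.221250, 2.298125]

After 4 iteration(s), the approximation is c_4 = 2.298125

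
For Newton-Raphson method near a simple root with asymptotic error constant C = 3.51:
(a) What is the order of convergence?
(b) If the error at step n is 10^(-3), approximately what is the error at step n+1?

(a) Newton-Raphson has quadratic (order 2) convergence near simple roots.
    This means |e_{n+1}| ≈ C|e_n|².

(b) With |e_n| = 10^(-3) and C = 3.51:
    |e_{n+1}| ≈ 3.51 × (10^(-3))² = 3.51 × 10^(-6)

(a) 2 (quadratic); (b) |e_{n+1}| ≈ 3.510e-06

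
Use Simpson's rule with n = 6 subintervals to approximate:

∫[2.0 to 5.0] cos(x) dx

f(x) = cos(x)
a = 2.0, b = 5.0, n = 6
h = (b - a)/n = 0.500000

Simpson's rule: (h/3)[f(x₀) + 4f(x₁) + 2f(x₂) + ... + f(xₙ)]

x_0 = 2.0000, f(x_0) = -0.416147, coefficient = 1
x_1 = 2.5000, f(x_1) = -0.801144, coefficient = 4
x_2 = 3.0000, f(x_2) = -0.989992, coefficient = 2
x_3 = 3.5000, f(x_3) = -0.936457, coefficient = 4
x_4 = 4.0000, f(x_4) = -0.653644, coefficient = 2
x_5 = 4.5000, f(x_5) = -0.210796, coefficient = 4
x_6 = 5.0000, f(x_6) = 0.283662, coefficient = 1

I ≈ (0.500000/3) × -11.213341 = -1.868890
Exact value: -1.868222
Error: 0.000669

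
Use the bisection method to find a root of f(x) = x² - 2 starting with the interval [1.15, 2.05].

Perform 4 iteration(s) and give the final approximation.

f(x) = x² - 2
Initial interval: [1.15, 2.05]

Iteration 1:
  c_1 = (1.150000 + 2.050000)/2 = 1.600000
  f(c_1) = f(1.600000) = 0.560000
  f(a) × f(c) < 0, new interval: [1.150000, 1.600000]
Iteration 2:
  c_2 = (1.150000 + 1.600000)/2 = 1.375000
  f(c_2) = f(1.375000) = -0.109375
  f(a) × f(c) ≥ 0, new interval: [1.375000, 1.600000]
Iteration 3:
  c_3 = (1.375000 + 1.600000)/2 = 1.487500
  f(c_3) = f(1.487500) = 0.212656
  f(a) × f(c) < 0, new interval: [1.375000, 1.487500]
Iteration 4:
  c_4 = (1.375000 + 1.487500)/2 = 1.431250
  f(c_4) = f(1.431250) = 0.048477
  f(a) × f(c) < 0, new interval: [1.375000, 1.431250]

After 4 iteration(s), the approximation is c_4 = 1.431250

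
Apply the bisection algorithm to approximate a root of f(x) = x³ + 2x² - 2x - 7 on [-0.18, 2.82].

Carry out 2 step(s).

f(x) = x³ + 2x² - 2x - 7
Initial interval: [-0.18, 2.82]

Iteration 1:
  c_1 = (-0.180000 + 2.820000)/2 = 1.320000
  f(c_1) = f(1.320000) = -3.855232
  f(a) × f(c) ≥ 0, new interval: [1.320000, 2.820000]
Iteration 2:
  c_2 = (1.320000 + 2.820000)/2 = 2.070000
  f(c_2) = f(2.070000) = 6.299543
  f(a) × f(c) < 0, new interval: [1.320000, 2.070000]

After 2 iteration(s), the approximation is c_2 = 2.070000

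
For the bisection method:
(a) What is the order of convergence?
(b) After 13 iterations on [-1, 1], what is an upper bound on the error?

(a) Bisection has linear (order 1) convergence; the error is halved each step.

(b) Error bound = (b-a)/2^n = (1 - (-1))/2^{13}
    = 2/2^{13}

(a) 1 (linear); (b) error ≤ 2.44e-04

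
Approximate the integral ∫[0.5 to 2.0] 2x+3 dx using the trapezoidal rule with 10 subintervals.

f(x) = 2x+3
a = 0.5, b = 2.0, n = 10
h = (b - a)/n = 0.150000

Trapezoidal rule: (h/2)[f(x₀) + 2f(x₁) + 2f(x₂) + ... + f(xₙ)]

x_0 = 0.5000, f(x_0) = 4.000000, coefficient = 1
x_1 = 0.6500, f(x_1) = 4.300000, coefficient = 2
x_2 = 0.8000, f(x_2) = 4.600000, coefficient = 2
x_3 = 0.9500, f(x_3) = 4.900000, coefficient = 2
x_4 = 1.1000, f(x_4) = 5.200000, coefficient = 2
x_5 = 1.2500, f(x_5) = 5.500000, coefficient = 2
x_6 = 1.4000, f(x_6) = 5.800000, coefficient = 2
x_7 = 1.5500, f(x_7) = 6.100000, coefficient = 2
x_8 = 1.7000, f(x_8) = 6.400000, coefficient = 2
x_9 = 1.8500, f(x_9) = 6.700000, coefficient = 2
x_10 = 2.0000, f(x_10) = 7.000000, coefficient = 1

I ≈ (0.150000/2) × 110.000000 = 8.250000
Exact value: 8.250000
Error: 0.000000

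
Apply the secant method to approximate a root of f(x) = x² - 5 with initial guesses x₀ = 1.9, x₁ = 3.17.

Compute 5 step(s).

f(x) = x² - 5
x₀ = 1.9, x₁ = 3.17

Secant formula: x_{n+1} = x_n - f(x_n)(x_n - x_{n-1})/(f(x_n) - f(x_{n-1}))

Iteration 1:
  f(1.900000) = -1.390000
  f(3.170000) = 5.048900
  x_2 = 3.170000 - 5.048900×(3.170000 - 1.900000)/(5.048900 - (-1.390000))
       = 2.174162
Iteration 2:
  f(3.170000) = 5.048900
  f(2.174162) = -0.273021
  x_3 = 2.174162 - (-0.273021)×(2.174162 - 3.170000)/(-0.273021 - 5.048900)
       = 2.225249
Iteration 3:
  f(2.174162) = -0.273021
  f(2.225249) = -0.048265
  x_4 = 2.225249 - (-0.048265)×(2.225249 - 2.174162)/(-0.048265 - (-0.273021))
       = 2.236220
Iteration 4:
  f(2.225249) = -0.048265
  f(2.236220) = 0.000681
  x_5 = 2.236220 - 0.000681×(2.236220 - 2.225249)/(0.000681 - (-0.048265))
       = 2.236068
Iteration 5:
  f(2.236220) = 0.000681
  f(2.236068) = -0.000002
  x_6 = 2.236068 - (-0.000002)×(2.236068 - 2.236220)/(-0.000002 - 0.000681)
       = 2.236068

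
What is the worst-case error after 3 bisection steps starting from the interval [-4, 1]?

Bisection error bound: |error| ≤ (b-a)/2^n
|error| ≤ (1 - (-4))/2^3 = 5/2^3
|error| ≤ 0.6250000000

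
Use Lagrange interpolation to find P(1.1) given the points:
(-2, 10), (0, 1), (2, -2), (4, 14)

Lagrange interpolation formula:
P(x) = Σ yᵢ × Lᵢ(x)
where Lᵢ(x) = Π_{j≠i} (x - xⱼ)/(xᵢ - xⱼ)

L_0(1.1) = (1.1 - 0)/(-2 - 0) × (1.1 - 2)/(-2 - 2) × (1.1 - 4)/(-2 - 4) = -0.059812
L_1(1.1) = (1.1 - (-2))/(0 - (-2)) × (1.1 - 2)/(0 - 2) × (1.1 - 4)/(0 - 4) = 0.505687
L_2(1.1) = (1.1 - (-2))/(2 - (-2)) × (1.1 - 0)/(2 - 0) × (1.1 - 4)/(2 - 4) = 0.618063
L_3(1.1) = (1.1 - (-2))/(4 - (-2)) × (1.1 - 0)/(4 - 0) × (1.1 - 2)/(4 - 2) = -0.063938

P(1.1) = 10×L_0(1.1) + 1×L_1(1.1) + (-2)×L_2(1.1) + 14×L_3(1.1)
P(1.1) = -2.223688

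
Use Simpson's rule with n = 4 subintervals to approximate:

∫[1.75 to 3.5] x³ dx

f(x) = x³
a = 1.75, b = 3.5, n = 4
h = (b - a)/n = 0.437500

Simpson's rule: (h/3)[f(x₀) + 4f(x₁) + 2f(x₂) + ... + f(xₙ)]

x_0 = 1.7500, f(x_0) = 5.359375, coefficient = 1
x_1 = 2.1875, f(x_1) = 10.467529, coefficient = 4
x_2 = 2.6250, f(x_2) = 18.087891, coefficient = 2
x_3 = 3.0625, f(x_3) = 28.722900, coefficient = 4
x_4 = 3.5000, f(x_4) = 42.875000, coefficient = 1

I ≈ (0.437500/3) × 241.171875 = 35.170898
Exact value: 35.170898
Error: 0.000000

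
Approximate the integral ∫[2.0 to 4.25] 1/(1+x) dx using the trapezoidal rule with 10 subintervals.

f(x) = 1/(1+x)
a = 2.0, b = 4.25, n = 10
h = (b - a)/n = 0.225000

Trapezoidal rule: (h/2)[f(x₀) + 2f(x₁) + 2f(x₂) + ... + f(xₙ)]

x_0 = 2.0000, f(x_0) = 0.333333, coefficient = 1
x_1 = 2.2250, f(x_1) = 0.310078, coefficient = 2
x_2 = 2.4500, f(x_2) = 0.289855, coefficient = 2
x_3 = 2.6750, f(x_3) = 0.272109, coefficient = 2
x_4 = 2.9000, f(x_4) = 0.256410, coefficient = 2
x_5 = 3.1250, f(x_5) = 0.242424, coefficient = 2
x_6 = 3.3500, f(x_6) = 0.229885, coefficient = 2
x_7 = 3.5750, f(x_7) = 0.218579, coefficient = 2
x_8 = 3.8000, f(x_8) = 0.208333, coefficient = 2
x_9 = 4.0250, f(x_9) = 0.199005, coefficient = 2
x_10 = 4.2500, f(x_10) = 0.190476, coefficient = 1

I ≈ (0.225000/2) × 4.977167 = 0.559931
Exact value: 0.559616
Error: 0.000315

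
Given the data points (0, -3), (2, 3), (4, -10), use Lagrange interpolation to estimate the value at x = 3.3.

Lagrange interpolation formula:
P(x) = Σ yᵢ × Lᵢ(x)
where Lᵢ(x) = Π_{j≠i} (x - xⱼ)/(xᵢ - xⱼ)

L_0(3.3) = (3.3 - 2)/(0 - 2) × (3.3 - 4)/(0 - 4) = -0.113750
L_1(3.3) = (3.3 - 0)/(2 - 0) × (3.3 - 4)/(2 - 4) = 0.577500
L_2(3.3) = (3.3 - 0)/(4 - 0) × (3.3 - 2)/(4 - 2) = 0.536250

P(3.3) = (-3)×L_0(3.3) + 3×L_1(3.3) + (-10)×L_2(3.3)
P(3.3) = -3.288750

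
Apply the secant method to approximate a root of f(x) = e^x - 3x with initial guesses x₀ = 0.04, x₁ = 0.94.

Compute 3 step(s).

f(x) = e^x - 3x
x₀ = 0.04, x₁ = 0.94

Secant formula: x_{n+1} = x_n - f(x_n)(x_n - x_{n-1})/(f(x_n) - f(x_{n-1}))

Iteration 1:
  f(0.040000) = 0.920811
  f(0.940000) = -0.260019
  x_2 = 0.940000 - (-0.260019)×(0.940000 - 0.040000)/(-0.260019 - 0.920811)
       = 0.741820
Iteration 2:
  f(0.940000) = -0.260019
  f(0.741820) = -0.125706
  x_3 = 0.741820 - (-0.125706)×(0.741820 - 0.940000)/(-0.125706 - (-0.260019))
       = 0.556338
Iteration 3:
  f(0.741820) = -0.125706
  f(0.556338) = 0.075259
  x_4 = 0.556338 - 0.075259×(0.556338 - 0.741820)/(0.075259 - (-0.125706))
       = 0.625799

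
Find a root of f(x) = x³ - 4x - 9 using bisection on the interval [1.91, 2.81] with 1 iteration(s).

f(x) = x³ - 4x - 9
Initial interval: [1.91, 2.81]

Iteration 1:
  c_1 = (1.910000 + 2.810000)/2 = 2.360000
  f(c_1) = f(2.360000) = -5.295744
  f(a) × f(c) ≥ 0, new interval: [2.360000, 2.810000]

After 1 iteration(s), the approximation is c_1 = 2.360000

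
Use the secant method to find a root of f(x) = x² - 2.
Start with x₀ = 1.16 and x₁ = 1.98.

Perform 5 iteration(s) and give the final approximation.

f(x) = x² - 2
x₀ = 1.16, x₁ = 1.98

Secant formula: x_{n+1} = x_n - f(x_n)(x_n - x_{n-1})/(f(x_n) - f(x_{n-1}))

Iteration 1:
  f(1.160000) = -0.654400
  f(1.980000) = 1.920400
  x_2 = 1.980000 - 1.920400×(1.980000 - 1.160000)/(1.920400 - (-0.654400))
       = 1.368408
Iteration 2:
  f(1.980000) = 1.920400
  f(1.368408) = -0.127461
  x_3 = 1.368408 - (-0.127461)×(1.368408 - 1.980000)/(-0.127461 - 1.920400)
       = 1.406474
Iteration 3:
  f(1.368408) = -0.127461
  f(1.406474) = -0.021832
  x_4 = 1.406474 - (-0.021832)×(1.406474 - 1.368408)/(-0.021832 - (-0.127461))
       = 1.414341
Iteration 4:
  f(1.406474) = -0.021832
  f(1.414341) = 0.000361
  x_5 = 1.414341 - 0.000361×(1.414341 - 1.406474)/(0.000361 - (-0.021832))
       = 1.414213
Iteration 5:
  f(1.414341) = 0.000361
  f(1.414213) = -0.000001
  x_6 = 1.414213 - (-0.000001)×(1.414213 - 1.414341)/(-0.000001 - 0.000361)
       = 1.414214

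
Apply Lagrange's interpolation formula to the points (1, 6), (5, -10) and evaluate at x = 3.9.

Lagrange interpolation formula:
P(x) = Σ yᵢ × Lᵢ(x)
where Lᵢ(x) = Π_{j≠i} (x - xⱼ)/(xᵢ - xⱼ)

L_0(3.9) = (3.9 - 5)/(1 - 5) = 0.275000
L_1(3.9) = (3.9 - 1)/(5 - 1) = 0.725000

P(3.9) = 6×L_0(3.9) + (-10)×L_1(3.9)
P(3.9) = -5.600000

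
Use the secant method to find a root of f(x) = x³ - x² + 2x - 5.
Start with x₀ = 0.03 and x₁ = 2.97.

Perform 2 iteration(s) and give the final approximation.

f(x) = x³ - x² + 2x - 5
x₀ = 0.03, x₁ = 2.97

Secant formula: x_{n+1} = x_n - f(x_n)(x_n - x_{n-1})/(f(x_n) - f(x_{n-1}))

Iteration 1:
  f(0.030000) = -4.940873
  f(2.970000) = 18.317173
  x_2 = 2.970000 - 18.317173×(2.970000 - 0.030000)/(18.317173 - (-4.940873))
       = 0.654565
Iteration 2:
  f(2.970000) = 18.317173
  f(0.654565) = -3.838873
  x_3 = 0.654565 - (-3.838873)×(0.654565 - 2.970000)/(-3.838873 - 18.317173)
       = 1.055750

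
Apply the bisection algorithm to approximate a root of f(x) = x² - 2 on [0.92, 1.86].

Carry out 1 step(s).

f(x) = x² - 2
Initial interval: [0.92, 1.86]

Iteration 1:
  c_1 = (0.920000 + 1.860000)/2 = 1.390000
  f(c_1) = f(1.390000) = -0.067900
  f(a) × f(c) ≥ 0, new interval: [1.390000, 1.860000]

After 1 iteration(s), the approximation is c_1 = 1.390000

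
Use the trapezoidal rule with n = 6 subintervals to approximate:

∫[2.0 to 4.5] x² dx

f(x) = x²
a = 2.0, b = 4.5, n = 6
h = (b - a)/n = 0.416667

Trapezoidal rule: (h/2)[f(x₀) + 2f(x₁) + 2f(x₂) + ... + f(xₙ)]

x_0 = 2.0000, f(x_0) = 4.000000, coefficient = 1
x_1 = 2.4167, f(x_1) = 5.840278, coefficient = 2
x_2 = 2.8333, f(x_2) = 8.027778, coefficient = 2
x_3 = 3.2500, f(x_3) = 10.562500, coefficient = 2
x_4 = 3.6667, f(x_4) = 13.444444, coefficient = 2
x_5 = 4.0833, f(x_5) = 16.673611, coefficient = 2
x_6 = 4.5000, f(x_6) = 20.250000, coefficient = 1

I ≈ (0.416667/2) × 133.347222 = 27.780671
Exact value: 27.708333
Error: 0.072338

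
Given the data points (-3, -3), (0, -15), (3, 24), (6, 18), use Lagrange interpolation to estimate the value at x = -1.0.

Lagrange interpolation formula:
P(x) = Σ yᵢ × Lᵢ(x)
where Lᵢ(x) = Π_{j≠i} (x - xⱼ)/(xᵢ - xⱼ)

L_0(-1.0) = (-1.0 - 0)/(-3 - 0) × (-1.0 - 3)/(-3 - 3) × (-1.0 - 6)/(-3 - 6) = 0.172840
L_1(-1.0) = (-1.0 - (-3))/(0 - (-3)) × (-1.0 - 3)/(0 - 3) × (-1.0 - 6)/(0 - 6) = 1.037037
L_2(-1.0) = (-1.0 - (-3))/(3 - (-3)) × (-1.0 - 0)/(3 - 0) × (-1.0 - 6)/(3 - 6) = -0.259259
L_3(-1.0) = (-1.0 - (-3))/(6 - (-3)) × (-1.0 - 0)/(6 - 0) × (-1.0 - 3)/(6 - 3) = 0.049383

P(-1.0) = (-3)×L_0(-1.0) + (-15)×L_1(-1.0) + 24×L_2(-1.0) + 18×L_3(-1.0)
P(-1.0) = -21.407407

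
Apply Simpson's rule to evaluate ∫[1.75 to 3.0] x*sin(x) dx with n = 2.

f(x) = x*sin(x)
a = 1.75, b = 3.0, n = 2
h = (b - a)/n = 0.625000

Simpson's rule: (h/3)[f(x₀) + 4f(x₁) + 2f(x₂) + ... + f(xₙ)]

x_0 = 1.7500, f(x_0) = 1.721975, coefficient = 1
x_1 = 2.3750, f(x_1) = 1.647502, coefficient = 4
x_2 = 3.0000, f(x_2) = 0.423360, coefficient = 1

I ≈ (0.625000/3) × 8.735343 = 1.819863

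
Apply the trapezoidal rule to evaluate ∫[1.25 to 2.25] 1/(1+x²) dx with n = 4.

f(x) = 1/(1+x²)
a = 1.25, b = 2.25, n = 4
h = (b - a)/n = 0.250000

Trapezoidal rule: (h/2)[f(x₀) + 2f(x₁) + 2f(x₂) + ... + f(xₙ)]

x_0 = 1.2500, f(x_0) = 0.390244, coefficient = 1
x_1 = 1.5000, f(x_1) = 0.307692, coefficient = 2
x_2 = 1.7500, f(x_2) = 0.246154, coefficient = 2
x_3 = 2.0000, f(x_3) = 0.200000, coefficient = 2
x_4 = 2.2500, f(x_4) = 0.164948, coefficient = 1

I ≈ (0.250000/2) × 2.062885 = 0.257861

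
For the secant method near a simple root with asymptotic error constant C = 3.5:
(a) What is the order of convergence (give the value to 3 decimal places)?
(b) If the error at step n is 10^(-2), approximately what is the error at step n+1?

(a) Secant method has superlinear convergence with order φ = (1+√5)/2 ≈ 1.618.
    This means |e_{n+1}| ≈ C|e_n|^1.618.

(b) With |e_n| = 10^(-2) and C = 3.5:
    |e_{n+1}| ≈ 3.5 × (10^(-2))^1.618 = 3.5 × 10^(-3.24)

(a) ≈ 1.618 (golden ratio); (b) |e_{n+1}| ≈ 2.032e-03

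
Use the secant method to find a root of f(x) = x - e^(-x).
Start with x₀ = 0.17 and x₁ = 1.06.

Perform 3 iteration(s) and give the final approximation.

f(x) = x - e^(-x)
x₀ = 0.17, x₁ = 1.06

Secant formula: x_{n+1} = x_n - f(x_n)(x_n - x_{n-1})/(f(x_n) - f(x_{n-1}))

Iteration 1:
  f(0.170000) = -0.673665
  f(1.060000) = 0.713544
  x_2 = 1.060000 - 0.713544×(1.060000 - 0.170000)/(0.713544 - (-0.673665))
       = 0.602207
Iteration 2:
  f(1.060000) = 0.713544
  f(0.602207) = 0.054606
  x_3 = 0.602207 - 0.054606×(0.602207 - 1.060000)/(0.054606 - 0.713544)
       = 0.564270
Iteration 3:
  f(0.602207) = 0.054606
  f(0.564270) = -0.004505
  x_4 = 0.564270 - (-0.004505)×(0.564270 - 0.602207)/(-0.004505 - 0.054606)
       = 0.567161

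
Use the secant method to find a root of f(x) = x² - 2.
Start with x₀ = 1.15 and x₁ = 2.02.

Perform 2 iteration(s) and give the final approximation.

f(x) = x² - 2
x₀ = 1.15, x₁ = 2.02

Secant formula: x_{n+1} = x_n - f(x_n)(x_n - x_{n-1})/(f(x_n) - f(x_{n-1}))

Iteration 1:
  f(1.150000) = -0.677500
  f(2.020000) = 2.080400
  x_2 = 2.020000 - 2.080400×(2.020000 - 1.150000)/(2.080400 - (-0.677500))
       = 1.363722
Iteration 2:
  f(2.020000) = 2.080400
  f(1.363722) = -0.140261
  x_3 = 1.363722 - (-0.140261)×(1.363722 - 2.020000)/(-0.140261 - 2.080400)
       = 1.405174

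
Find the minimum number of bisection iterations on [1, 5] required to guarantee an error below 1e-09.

We need (b-a)/2^n ≤ 1e-09
(5 - 1)/2^n ≤ 1e-09
4/2^n ≤ 1e-09
2^n ≥ 4000000000
n ≥ log₂(4000000000) = 31.90
n ≥ 32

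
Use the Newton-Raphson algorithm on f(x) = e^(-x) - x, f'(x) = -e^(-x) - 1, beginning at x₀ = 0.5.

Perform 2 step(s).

f(x) = e^(-x) - x
f'(x) = -e^(-x) - 1
x₀ = 0.5

Newton-Raphson formula: x_{n+1} = x_n - f(x_n)/f'(x_n)

Iteration 1:
  f(0.500000) = 0.106531
  f'(0.500000) = -1.606531
  x_1 = 0.500000 - 0.106531/(-1.606531) = 0.566311
Iteration 2:
  f(0.566311) = 0.001305
  f'(0.566311) = -1.567616
  x_2 = 0.566311 - 0.001305/(-1.567616) = 0.567143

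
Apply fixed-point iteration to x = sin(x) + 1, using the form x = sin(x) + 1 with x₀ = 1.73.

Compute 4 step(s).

Equation: x = sin(x) + 1
Fixed-point form: x = sin(x) + 1
x₀ = 1.73

x_1 = g(1.730000) = 1.987354
x_2 = g(1.987354) = 1.914487
x_3 = g(1.914487) = 1.941517
x_4 = g(1.941517) = 1.932066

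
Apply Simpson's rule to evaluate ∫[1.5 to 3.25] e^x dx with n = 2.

f(x) = e^x
a = 1.5, b = 3.25, n = 2
h = (b - a)/n = 0.875000

Simpson's rule: (h/3)[f(x₀) + 4f(x₁) + 2f(x₂) + ... + f(xₙ)]

x_0 = 1.5000, f(x_0) = 4.481689, coefficient = 1
x_1 = 2.3750, f(x_1) = 10.751013, coefficient = 4
x_2 = 3.2500, f(x_2) = 25.790340, coefficient = 1

I ≈ (0.875000/3) × 73.276082 = 21.372191
Exact value: 21.308651
Error: 0.063540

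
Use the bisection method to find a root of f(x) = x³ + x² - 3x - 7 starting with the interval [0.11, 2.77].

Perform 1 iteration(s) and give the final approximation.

f(x) = x³ + x² - 3x - 7
Initial interval: [0.11, 2.77]

Iteration 1:
  c_1 = (0.110000 + 2.770000)/2 = 1.440000
  f(c_1) = f(1.440000) = -6.260416
  f(a) × f(c) ≥ 0, new interval: [1.440000, 2.770000]

After 1 iteration(s), the approximation is c_1 = 1.440000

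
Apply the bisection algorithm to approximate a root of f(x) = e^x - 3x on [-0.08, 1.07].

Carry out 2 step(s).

f(x) = e^x - 3x
Initial interval: [-0.08, 1.07]

Iteration 1:
  c_1 = (-0.080000 + 1.070000)/2 = 0.495000
  f(c_1) = f(0.495000) = 0.155498
  f(a) × f(c) ≥ 0, new interval: [0.495000, 1.070000]
Iteration 2:
  c_2 = (0.495000 + 1.070000)/2 = 0.782500
  f(c_2) = f(0.782500) = -0.160567
  f(a) × f(c) < 0, new interval: [0.495000, 0.782500]

After 2 iteration(s), the approximation is c_2 = 0.782500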